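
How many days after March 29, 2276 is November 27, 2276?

243

March 2276: 31 − 29 = 2 days remain.
Then April (30), May (31), June (30), July (31), August (31), September (30), October (31): 30 + 31 + 30 + 31 + 31 + 30 + 31 = 214 days.
November 1–27, 2276: 27 days.
Total: 2 + 214 + 27 = 243 days.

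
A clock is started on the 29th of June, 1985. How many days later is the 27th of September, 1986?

455

June 29, 1985 → June 29, 1986: 365 days.
June 1986: 30 − 29 = 1 day remains.
Then July (31), August (31): 31 + 31 = 62 days.
September 1–27, 1986: 27 days.
Residual: 90 days.
Total: 455 days.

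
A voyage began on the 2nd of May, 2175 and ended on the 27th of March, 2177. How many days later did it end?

May 2175: 31 − 2 = 29 days remain.
Then 21 full months totalling 639 days.
March 1–27, 2177: 27 days.
Total: 29 + 639 + 27 = 695 days.

695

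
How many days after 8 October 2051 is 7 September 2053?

October 2051: 31 − 8 = 23 days remain.
Then 22 full months totalling 670 days.
September 1–7, 2053: 7 days.
Total: 23 + 670 + 7 = 700 days.

700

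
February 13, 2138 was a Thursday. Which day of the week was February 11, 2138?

Tuesday

Count forward from the earlier date (February 11, 2138) to the later (February 13, 2138):
Within February 2138: 13 − 11 = 2 days.
2 mod 7 = 2, so 2 days before Thursday is Tuesday.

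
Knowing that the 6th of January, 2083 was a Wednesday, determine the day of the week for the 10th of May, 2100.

From January 6, 2083 to January 6, 2100: 17 years, of which 4 contain a Feb 29 — 13×365 + 4×366 = 6209 days.
January 2100: 31 − 6 = 25 days remain.
Then February 2100 (28), March (31), April (30): 28 + 31 + 30 = 89 days.
May 1–10, 2100: 10 days.
Residual: 124 days.
Total: 6333 days.
6333 mod 7 = 5, so 5 days after Wednesday is Monday.

Monday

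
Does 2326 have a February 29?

No

2326 is not a leap year.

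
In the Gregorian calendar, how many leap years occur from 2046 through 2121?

Years divisible by 4: 2048, 2052, …, 2120 — 19 in all.
Of these, 2100 is divisible by 100 but not 400, so not leap.
Leap years: 19 − 1 = 18.

18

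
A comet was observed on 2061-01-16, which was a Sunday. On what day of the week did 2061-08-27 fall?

January 2061: 31 − 16 = 15 days remain.
Then February 2061 (28), March (31), April (30), May (31), June (30), July (31): 28 + 31 + 30 + 31 + 30 + 31 = 181 days.
August 1–27, 2061: 27 days.
Total: 15 + 181 + 27 = 223 days.
223 mod 7 = 6, so 6 days after Sunday is Saturday.

Saturday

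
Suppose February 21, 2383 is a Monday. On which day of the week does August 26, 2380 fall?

Tuesday

Count forward from the earlier date (August 26, 2380) to the later (February 21, 2383):
August 26, 2380 → August 26, 2381: 365 days.
August 26, 2381 → August 26, 2382: 365 days.
August 2382: 31 − 26 = 5 days remain.
Then September (30), October (31), November (30), December (31), January (31): 30 + 31 + 30 + 31 + 31 = 153 days.
February 1–21, 2383: 21 days (2383 is not a leap year).
Residual: 179 days.
Total: 909 days.
909 mod 7 = 6, so 6 days before Monday is Tuesday.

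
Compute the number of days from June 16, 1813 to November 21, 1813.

158

June 1813: 30 − 16 = 14 days remain.
Then July (31), August (31), September (30), October (31): 31 + 31 + 30 + 31 = 123 days.
November 1–21, 1813: 21 days.
Total: 14 + 123 + 21 = 158 days.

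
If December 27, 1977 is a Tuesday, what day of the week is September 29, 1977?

Count forward from the earlier date (September 29, 1977) to the later (December 27, 1977):
September 1977: 30 − 29 = 1 day remains.
Then October (31), November (30): 31 + 30 = 61 days.
December 1–27, 1977: 27 days.
Total: 1 + 61 + 27 = 89 days.
89 mod 7 = 5, so 5 days before Tuesday is Thursday.

Thursday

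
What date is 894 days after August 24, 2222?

February 3, 2225

Count 894 days after August 24, 2222:
Day-of-year of August 24, 2222: 236.
Day-of-year of February 3, 2225: 34.
2222 has 365 days, so 365 − 236 = 129 days remain in 2222.
Full years: 2223: 365; 2224: 366. Sum = 731.
Total: 129 + 731 + 34 = 894 days.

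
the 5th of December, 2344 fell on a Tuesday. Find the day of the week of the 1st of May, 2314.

Count forward from the earlier date (May 1, 2314) to the later (December 5, 2344):
Day-of-year of May 1, 2314: 121.
Day-of-year of December 5, 2344: 340.
2314 has 365 days, so 365 − 121 = 244 days remain in 2314.
Full years 2315–2343: 22 common + 7 leap = 22×365 + 7×366 = 10592 days.
Total: 244 + 10592 + 340 = 11176 days.
11176 mod 7 = 4, so 4 days before Tuesday is Friday.

Friday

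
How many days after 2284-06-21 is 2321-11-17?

13662

From June 21, 2284 to June 21, 2321: 37 years, of which 8 contain a Feb 29 — 29×365 + 8×366 = 13513 days.
(2300 is not a leap year (divisible by 100 but not 400).)
June 2321: 30 − 21 = 9 days remain.
Then July (31), August (31), September (30), October (31): 31 + 31 + 30 + 31 = 123 days.
November 1–17, 2321: 17 days.
Residual: 149 days.
Total: 13662 days.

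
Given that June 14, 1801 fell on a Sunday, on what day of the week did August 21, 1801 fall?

June 1801: 30 − 14 = 16 days remain.
Then July (31): 31 days.
August 1–21, 1801: 21 days.
Total: 16 + 31 + 21 = 68 days.
68 mod 7 = 5, so 5 days after Sunday is Friday.

Friday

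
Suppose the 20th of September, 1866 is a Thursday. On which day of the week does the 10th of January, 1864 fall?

Count forward from the earlier date (January 10, 1864) to the later (September 20, 1866):
Day-of-year of January 10, 1864: 10.
Day-of-year of September 20, 1866: 263.
1864 has 366 days, so 366 − 10 = 356 days remain in 1864.
Full years: 1865: 365. Sum = 365.
Total: 356 + 365 + 263 = 984 days.
984 mod 7 = 4, so 4 days before Thursday is Sunday.

Sunday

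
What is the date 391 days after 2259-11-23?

2260-12-18

Count 391 days after November 23, 2259:
Day-of-year of November 23, 2259: 327.
Day-of-year of December 18, 2260: 353.
2259 has 365 days, so 365 − 327 = 38 days remain in 2259.
Total: 38 + 353 = 391 days.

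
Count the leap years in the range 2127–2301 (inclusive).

42

Years divisible by 4: 2128, 2132, …, 2300 — 44 in all.
Of these, 2200, 2300 are divisible by 100 but not 400, so not leap.
Leap years: 44 − 2 = 42.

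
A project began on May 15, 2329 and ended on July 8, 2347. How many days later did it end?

Day-of-year of May 15, 2329: 135.
Day-of-year of July 8, 2347: 189.
2329 has 365 days, so 365 − 135 = 230 days remain in 2329.
Full years 2330–2346: 13 common + 4 leap = 13×365 + 4×366 = 6209 days.
Total: 230 + 6209 + 189 = 6628 days.

6628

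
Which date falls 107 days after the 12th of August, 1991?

the 27th of November, 1991

Count 107 days after August 12, 1991:
August 1991: 31 − 12 = 19 days remain.
Then September (30), October (31): 30 + 31 = 61 days.
November 1–27, 1991: 27 days.
Total: 19 + 61 + 27 = 107 days.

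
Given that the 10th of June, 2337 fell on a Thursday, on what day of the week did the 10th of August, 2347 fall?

From June 10, 2337 to June 10, 2347: 10 years, of which 2 contain a Feb 29 — 8×365 + 2×366 = 3652 days.
June 2347: 30 − 10 = 20 days remain.
Then July (31): 31 days.
August 1–10, 2347: 10 days.
Residual: 61 days.
Total: 3713 days.
3713 mod 7 = 3, so 3 days after Thursday is Sunday.

Sunday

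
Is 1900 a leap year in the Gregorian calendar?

No

1900 is not a leap year (divisible by 100 but not 400).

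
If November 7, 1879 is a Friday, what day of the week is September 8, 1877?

Count forward from the earlier date (September 8, 1877) to the later (November 7, 1879):
September 1877: 30 − 8 = 22 days remain.
Then 25 full months totalling 761 days.
November 1–7, 1879: 7 days.
Total: 22 + 761 + 7 = 790 days.
790 mod 7 = 6, so 6 days before Friday is Saturday.

Saturday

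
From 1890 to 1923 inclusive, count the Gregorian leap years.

7

Years divisible by 4 in [1890, 1923]: 1892, 1896, 1900, 1904, 1908, 1912, 1916, 1920.
Of these, 1900 is divisible by 100 but not 400, so not leap.
Leap years: 8 − 1 = 7.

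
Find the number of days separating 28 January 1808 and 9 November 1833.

From January 28, 1808 to January 28, 1833: 25 years, of which 7 contain a Feb 29 — 18×365 + 7×366 = 9132 days.
January 1833: 31 − 28 = 3 days remain.
Then 9 full months totalling 273 days.
November 1–9, 1833: 9 days.
Residual: 285 days.
Total: 9417 days.

9417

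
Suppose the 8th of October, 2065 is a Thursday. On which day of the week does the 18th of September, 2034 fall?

Monday

Count forward from the earlier date (September 18, 2034) to the later (October 8, 2065):
From September 18, 2034 to September 18, 2065: 31 years, of which 8 contain a Feb 29 — 23×365 + 8×366 = 11323 days.
September 2065: 30 − 18 = 12 days remain.
October 1–8, 2065: 8 days.
Residual: 20 days.
Total: 11343 days.
11343 mod 7 = 3, so 3 days before Thursday is Monday.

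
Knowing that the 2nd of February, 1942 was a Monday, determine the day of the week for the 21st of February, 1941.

Friday

Count forward from the earlier date (February 21, 1941) to the later (February 2, 1942):
February 1941: 28 − 21 = 7 days remain (1941 is not a leap year, so February has 28 days).
Then 11 full months totalling 337 days.
February 1–2, 1942: 2 days (1942 is not a leap year).
Residual: 346 days.
Total: 346 days.
346 mod 7 = 3, so 3 days before Monday is Friday.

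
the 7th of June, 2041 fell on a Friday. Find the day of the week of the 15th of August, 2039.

Count forward from the earlier date (August 15, 2039) to the later (June 7, 2041):
August 2039: 31 − 15 = 16 days remain.
Then 21 full months totalling 639 days.
June 1–7, 2041: 7 days.
Total: 16 + 639 + 7 = 662 days.
662 mod 7 = 4, so 4 days before Friday is Monday.

Monday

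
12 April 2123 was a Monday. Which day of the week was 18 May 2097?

Count forward from the earlier date (May 18, 2097) to the later (April 12, 2123):
From May 18, 2097 to May 18, 2122: 25 years, of which 5 contain a Feb 29 — 20×365 + 5×366 = 9130 days.
(2100 is not a leap year (divisible by 100 but not 400).)
May 2122: 31 − 18 = 13 days remain.
Then 10 full months totalling 304 days.
April 1–12, 2123: 12 days.
Residual: 329 days.
Total: 9459 days.
9459 mod 7 = 2, so 2 days before Monday is Saturday.

Saturday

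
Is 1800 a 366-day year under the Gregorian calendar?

1800 is not a leap year (divisible by 100 but not 400).

No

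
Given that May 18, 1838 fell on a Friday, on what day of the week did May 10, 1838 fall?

Count forward from the earlier date (May 10, 1838) to the later (May 18, 1838):
Within May 1838: 18 − 10 = 8 days.
8 mod 7 = 1, so 1 day before Friday is Thursday.

Thursday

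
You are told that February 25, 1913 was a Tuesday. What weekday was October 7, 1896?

Count forward from the earlier date (October 7, 1896) to the later (February 25, 1913):
From October 7, 1896 to October 7, 1912: 16 years, of which 3 contain a Feb 29 — 13×365 + 3×366 = 5843 days.
(1900 is not a leap year (divisible by 100 but not 400).)
October 1912: 31 − 7 = 24 days remain.
Then November (30), December (31), January (31): 30 + 31 + 31 = 92 days.
February 1–25, 1913: 25 days (1913 is not a leap year).
Residual: 141 days.
Total: 5984 days.
5984 mod 7 = 6, so 6 days before Tuesday is Wednesday.

Wednesday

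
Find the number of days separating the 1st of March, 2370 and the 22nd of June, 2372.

Day-of-year of March 1, 2370: 60.
Day-of-year of June 22, 2372: 174.
2370 has 365 days, so 365 − 60 = 305 days remain in 2370.
Full years: 2371: 365. Sum = 365.
Total: 305 + 365 + 174 = 844 days.

844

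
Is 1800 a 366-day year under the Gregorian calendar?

1800 is not a leap year (divisible by 100 but not 400).

No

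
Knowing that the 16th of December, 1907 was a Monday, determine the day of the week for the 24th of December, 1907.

Within December 1907: 24 − 16 = 8 days.
8 mod 7 = 1, so 1 day after Monday is Tuesday.

Tuesday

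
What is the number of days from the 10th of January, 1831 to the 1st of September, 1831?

234

January 1831: 31 − 10 = 21 days remain.
Then February 1831 (28), March (31), April (30), May (31), June (30), July (31), August (31): 28 + 31 + 30 + 31 + 30 + 31 + 31 = 212 days.
September 1, 1831: 1 day.
Total: 21 + 212 + 1 = 234 days.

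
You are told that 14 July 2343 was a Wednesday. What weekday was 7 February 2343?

Sunday

Count forward from the earlier date (February 7, 2343) to the later (July 14, 2343):
February 2343: 28 − 7 = 21 days remain (2343 is not a leap year, so February has 28 days).
Then March (31), April (30), May (31), June (30): 31 + 30 + 31 + 30 = 122 days.
July 1–14, 2343: 14 days.
Total: 21 + 122 + 14 = 157 days.
157 mod 7 = 3, so 3 days before Wednesday is Sunday.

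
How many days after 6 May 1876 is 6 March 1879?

1034

May 6, 1876 → May 6, 1877: 365 days.
May 6, 1877 → May 6, 1878: 365 days.
May 1878: 31 − 6 = 25 days remain.
Then 9 full months totalling 273 days.
March 1–6, 1879: 6 days.
Residual: 304 days.
Total: 1034 days.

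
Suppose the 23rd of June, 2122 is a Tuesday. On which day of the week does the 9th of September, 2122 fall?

Wednesday

June 2122: 30 − 23 = 7 days remain.
Then July (31), August (31): 31 + 31 = 62 days.
September 1–9, 2122: 9 days.
Total: 7 + 62 + 9 = 78 days.
78 mod 7 = 1, so 1 day after Tuesday is Wednesday.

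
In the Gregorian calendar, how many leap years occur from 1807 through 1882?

19

Years divisible by 4: 1808, 1812, …, 1880 — 19 in all.
No century exceptions apply. Count: 19.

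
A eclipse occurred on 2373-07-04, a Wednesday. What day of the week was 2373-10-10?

Wednesday

July 2373: 31 − 4 = 27 days remain.
Then August (31), September (30): 31 + 30 = 61 days.
October 1–10, 2373: 10 days.
Total: 27 + 61 + 10 = 98 days.
98 is a multiple of 7, so 2373-10-10 falls on the same weekday: Wednesday.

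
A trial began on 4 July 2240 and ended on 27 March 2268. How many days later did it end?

From July 4, 2240 to July 4, 2267: 27 years, of which 6 contain a Feb 29 — 21×365 + 6×366 = 9861 days.
July 2267: 31 − 4 = 27 days remain.
Then August (31), September (30), October (31), November (30), December (31), January (31), February 2268 (29): 31 + 30 + 31 + 30 + 31 + 31 + 29 = 213 days.
March 1–27, 2268: 27 days.
Residual: 267 days.
Total: 10128 days.

10128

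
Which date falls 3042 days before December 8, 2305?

August 9, 2297

Count 3042 days before December 8, 2305:
From August 9, 2297 to August 9, 2305: 8 years, of which 1 contains a Feb 29 — 7×365 + 1×366 = 2921 days.
(2300 is not a leap year (divisible by 100 but not 400).)
August 2305: 31 − 9 = 22 days remain.
Then September (30), October (31), November (30): 30 + 31 + 30 = 91 days.
December 1–8, 2305: 8 days.
Residual: 121 days.
Total: 3042 days.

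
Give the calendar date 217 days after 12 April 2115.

15 November 2115

Count 217 days after April 12, 2115:
April 2115: 30 − 12 = 18 days remain.
Then May (31), June (30), July (31), August (31), September (30), October (31): 31 + 30 + 31 + 31 + 30 + 31 = 184 days.
November 1–15, 2115: 15 days.
Total: 18 + 184 + 15 = 217 days.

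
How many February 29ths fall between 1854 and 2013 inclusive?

39

Years divisible by 4: 1856, 1860, …, 2012 — 40 in all.
Of these, 1900 is divisible by 100 but not 400, so not leap.
2000 is divisible by 400, so still leap.
Leap years: 40 − 1 = 39.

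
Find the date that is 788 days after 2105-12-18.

2108-02-14

Count 788 days after December 18, 2105:
Day-of-year of December 18, 2105: 352.
Day-of-year of February 14, 2108: 45.
2105 has 365 days, so 365 − 352 = 13 days remain in 2105.
Full years: 2106: 365; 2107: 365. Sum = 730.
Total: 13 + 730 + 45 = 788 days.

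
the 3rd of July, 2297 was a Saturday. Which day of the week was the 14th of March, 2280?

Sunday

Count forward from the earlier date (March 14, 2280) to the later (July 3, 2297):
From March 14, 2280 to March 14, 2297: 17 years, of which 4 contain a Feb 29 — 13×365 + 4×366 = 6209 days.
March 2297: 31 − 14 = 17 days remain.
Then April (30), May (31), June (30): 30 + 31 + 30 = 91 days.
July 1–3, 2297: 3 days.
Residual: 111 days.
Total: 6320 days.
6320 mod 7 = 6, so 6 days before Saturday is Sunday.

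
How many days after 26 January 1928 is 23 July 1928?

179

January 1928: 31 − 26 = 5 days remain.
Then February 1928 (29), March (31), April (30), May (31), June (30): 29 + 31 + 30 + 31 + 30 = 151 days.
July 1–23, 1928: 23 days.
Total: 5 + 151 + 23 = 179 days.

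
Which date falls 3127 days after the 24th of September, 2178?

the 17th of April, 2187

Count 3127 days after September 24, 2178:
From September 24, 2178 to September 24, 2186: 8 years, of which 2 contain a Feb 29 — 6×365 + 2×366 = 2922 days.
September 2186: 30 − 24 = 6 days remain.
Then October (31), November (30), December (31), January (31), February 2187 (28), March (31): 31 + 30 + 31 + 31 + 28 + 31 = 182 days.
April 1–17, 2187: 17 days.
Residual: 205 days.
Total: 3127 days.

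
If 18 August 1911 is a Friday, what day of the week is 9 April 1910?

Count forward from the earlier date (April 9, 1910) to the later (August 18, 1911):
Day-of-year of April 9, 1910: 99.
Day-of-year of August 18, 1911: 230.
1910 has 365 days, so 365 − 99 = 266 days remain in 1910.
Total: 266 + 230 = 496 days.
496 mod 7 = 6, so 6 days before Friday is Saturday.

Saturday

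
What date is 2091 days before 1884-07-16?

1878-10-25

Count 2091 days before July 16, 1884:
Day-of-year of October 25, 1878: 298.
Day-of-year of July 16, 1884: 198.
1878 has 365 days, so 365 − 298 = 67 days remain in 1878.
Full years: 1879: 365; 1880: 366; 1881: 365; 1882: 365; 1883: 365. Sum = 1826.
Total: 67 + 1826 + 198 = 2091 days.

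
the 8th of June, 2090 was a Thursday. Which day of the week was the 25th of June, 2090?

Within June 2090: 25 − 8 = 17 days.
17 mod 7 = 3, so 3 days after Thursday is Sunday.

Sunday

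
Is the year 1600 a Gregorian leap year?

1600 is a leap year (divisible by 400).

Yes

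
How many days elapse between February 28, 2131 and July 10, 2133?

863

February 28, 2131 → February 28, 2132: 365 days.
February 28, 2132 → February 28, 2133: 366 days (2132 is a leap year).
February 2133: 28 − 28 = 0 days remain (2133 is not a leap year, so February has 28 days).
Then March (31), April (30), May (31), June (30): 31 + 30 + 31 + 30 = 122 days.
July 1–10, 2133: 10 days.
Residual: 132 days.
Total: 863 days.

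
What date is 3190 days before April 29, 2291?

August 4, 2282

Count 3190 days before April 29, 2291:
From August 4, 2282 to August 4, 2290: 8 years, of which 2 contain a Feb 29 — 6×365 + 2×366 = 2922 days.
August 2290: 31 − 4 = 27 days remain.
Then September (30), October (31), November (30), December (31), January (31), February 2291 (28), March (31): 30 + 31 + 30 + 31 + 31 + 28 + 31 = 212 days.
April 1–29, 2291: 29 days.
Residual: 268 days.
Total: 3190 days.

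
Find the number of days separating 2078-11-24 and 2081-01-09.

777

Day-of-year of November 24, 2078: 328.
Day-of-year of January 9, 2081: 9.
2078 has 365 days, so 365 − 328 = 37 days remain in 2078.
Full years: 2079: 365; 2080: 366. Sum = 731.
Total: 37 + 731 + 9 = 777 days.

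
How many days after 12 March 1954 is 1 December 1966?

4647

Day-of-year of March 12, 1954: 71.
Day-of-year of December 1, 1966: 335.
1954 has 365 days, so 365 − 71 = 294 days remain in 1954.
Full years 1955–1965: 8 common + 3 leap = 8×365 + 3×366 = 4018 days.
Total: 294 + 4018 + 335 = 4647 days.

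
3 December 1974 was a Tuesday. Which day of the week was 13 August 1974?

Tuesday

Count forward from the earlier date (August 13, 1974) to the later (December 3, 1974):
August 1974: 31 − 13 = 18 days remain.
Then September (30), October (31), November (30): 30 + 31 + 30 = 91 days.
December 1–3, 1974: 3 days.
Total: 18 + 91 + 3 = 112 days.
112 is a multiple of 7, so 13 August 1974 falls on the same weekday: Tuesday.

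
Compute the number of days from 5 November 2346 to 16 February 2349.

Day-of-year of November 5, 2346: 309.
Day-of-year of February 16, 2349: 47.
2346 has 365 days, so 365 − 309 = 56 days remain in 2346.
Full years: 2347: 365; 2348: 366. Sum = 731.
Total: 56 + 731 + 47 = 834 days.

834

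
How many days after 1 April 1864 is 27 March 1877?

Day-of-year of April 1, 1864: 92.
Day-of-year of March 27, 1877: 86.
1864 has 366 days, so 366 − 92 = 274 days remain in 1864.
Full years 1865–1876: 9 common + 3 leap = 9×365 + 3×366 = 4383 days.
Total: 274 + 4383 + 86 = 4743 days.

4743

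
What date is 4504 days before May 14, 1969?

January 13, 1957

Count 4504 days before May 14, 1969:
Day-of-year of January 13, 1957: 13.
Day-of-year of May 14, 1969: 134.
1957 has 365 days, so 365 − 13 = 352 days remain in 1957.
Full years 1958–1968: 8 common + 3 leap = 8×365 + 3×366 = 4018 days.
Total: 352 + 4018 + 134 = 4504 days.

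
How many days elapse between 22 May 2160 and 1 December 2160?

193

May 2160: 31 − 22 = 9 days remain.
Then June (30), July (31), August (31), September (30), October (31), November (30): 30 + 31 + 31 + 30 + 31 + 30 = 183 days.
December 1, 2160: 1 day.
Total: 9 + 183 + 1 = 193 days.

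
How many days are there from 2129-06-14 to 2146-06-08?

6203

From June 14, 2129 to June 14, 2145: 16 years, of which 4 contain a Feb 29 — 12×365 + 4×366 = 5844 days.
June 2145: 30 − 14 = 16 days remain.
Then 11 full months totalling 335 days.
June 1–8, 2146: 8 days.
Residual: 359 days.
Total: 6203 days.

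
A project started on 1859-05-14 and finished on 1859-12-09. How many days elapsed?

May 1859: 31 − 14 = 17 days remain.
Then June (30), July (31), August (31), September (30), October (31), November (30): 30 + 31 + 31 + 30 + 31 + 30 = 183 days.
December 1–9, 1859: 9 days.
Total: 17 + 183 + 9 = 209 days.

209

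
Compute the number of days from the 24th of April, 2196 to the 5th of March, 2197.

315

Day-of-year of April 24, 2196: 115.
Day-of-year of March 5, 2197: 64.
2196 has 366 days, so 366 − 115 = 251 days remain in 2196.
Total: 251 + 64 = 315 days.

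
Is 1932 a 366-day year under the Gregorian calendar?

Yes

1932 is a leap year.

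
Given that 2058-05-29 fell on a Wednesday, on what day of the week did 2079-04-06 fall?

Thursday

Day-of-year of May 29, 2058: 149.
Day-of-year of April 6, 2079: 96.
2058 has 365 days, so 365 − 149 = 216 days remain in 2058.
Full years 2059–2078: 15 common + 5 leap = 15×365 + 5×366 = 7305 days.
Total: 216 + 7305 + 96 = 7617 days.
7617 mod 7 = 1, so 1 day after Wednesday is Thursday.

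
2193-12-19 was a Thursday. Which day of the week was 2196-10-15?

December 19, 2193 → December 19, 2194: 365 days.
December 19, 2194 → December 19, 2195: 365 days.
December 2195: 31 − 19 = 12 days remain.
Then 9 full months totalling 274 days.
October 1–15, 2196: 15 days.
Residual: 301 days.
Total: 1031 days.
1031 mod 7 = 2, so 2 days after Thursday is Saturday.

Saturday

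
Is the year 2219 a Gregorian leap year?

No

2219 is not a leap year.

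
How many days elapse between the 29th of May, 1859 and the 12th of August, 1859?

May 1859: 31 − 29 = 2 days remain.
Then June (30), July (31): 30 + 31 = 61 days.
August 1–12, 1859: 12 days.
Total: 2 + 61 + 12 = 75 days.

75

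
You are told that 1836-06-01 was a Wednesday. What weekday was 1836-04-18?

Monday

Count forward from the earlier date (April 18, 1836) to the later (June 1, 1836):
April 1836: 30 − 18 = 12 days remain.
Then May (31): 31 days.
June 1, 1836: 1 day.
Total: 12 + 31 + 1 = 44 days.
44 mod 7 = 2, so 2 days before Wednesday is Monday.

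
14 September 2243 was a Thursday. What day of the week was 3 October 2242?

Count forward from the earlier date (October 3, 2242) to the later (September 14, 2243):
October 2242: 31 − 3 = 28 days remain.
Then 10 full months totalling 304 days.
September 1–14, 2243: 14 days.
Total: 28 + 304 + 14 = 346 days.
346 mod 7 = 3, so 3 days before Thursday is Monday.

Monday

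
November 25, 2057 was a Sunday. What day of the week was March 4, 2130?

Day-of-year of November 25, 2057: 329.
Day-of-year of March 4, 2130: 63.
2057 has 365 days, so 365 − 329 = 36 days remain in 2057.
Full years 2058–2129: 55 common + 17 leap = 55×365 + 17×366 = 26297 days.
Total: 36 + 26297 + 63 = 26396 days.
26396 mod 7 = 6, so 6 days after Sunday is Saturday.

Saturday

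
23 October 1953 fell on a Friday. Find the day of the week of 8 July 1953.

Count forward from the earlier date (July 8, 1953) to the later (October 23, 1953):
July 1953: 31 − 8 = 23 days remain.
Then August (31), September (30): 31 + 30 = 61 days.
October 1–23, 1953: 23 days.
Total: 23 + 61 + 23 = 107 days.
107 mod 7 = 2, so 2 days before Friday is Wednesday.

Wednesday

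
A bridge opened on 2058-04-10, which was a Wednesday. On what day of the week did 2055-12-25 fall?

Saturday

Count forward from the earlier date (December 25, 2055) to the later (April 10, 2058):
Day-of-year of December 25, 2055: 359.
Day-of-year of April 10, 2058: 100.
2055 has 365 days, so 365 − 359 = 6 days remain in 2055.
Full years: 2056: 366; 2057: 365. Sum = 731.
Total: 6 + 731 + 100 = 837 days.
837 mod 7 = 4, so 4 days before Wednesday is Saturday.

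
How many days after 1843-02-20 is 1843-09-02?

February 1843: 28 − 20 = 8 days remain (1843 is not a leap year, so February has 28 days).
Then March (31), April (30), May (31), June (30), July (31), August (31): 31 + 30 + 31 + 30 + 31 + 31 = 184 days.
September 1–2, 1843: 2 days.
Total: 8 + 184 + 2 = 194 days.

194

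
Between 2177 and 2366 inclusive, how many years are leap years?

Years divisible by 4: 2180, 2184, …, 2364 — 47 in all.
Of these, 2200, 2300 are divisible by 100 but not 400, so not leap.
Leap years: 47 − 2 = 45.

45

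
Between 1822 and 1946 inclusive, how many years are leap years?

Years divisible by 4: 1824, 1828, …, 1944 — 31 in all.
Of these, 1900 is divisible by 100 but not 400, so not leap.
Leap years: 31 − 1 = 30.

30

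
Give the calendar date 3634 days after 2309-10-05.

2319-09-17

Count 3634 days after October 5, 2309:
From October 5, 2309 to October 5, 2318: 9 years, of which 2 contain a Feb 29 — 7×365 + 2×366 = 3287 days.
October 2318: 31 − 5 = 26 days remain.
Then 10 full months totalling 304 days.
September 1–17, 2319: 17 days.
Residual: 347 days.
Total: 3634 days.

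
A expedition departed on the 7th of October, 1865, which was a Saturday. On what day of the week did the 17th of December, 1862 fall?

Wednesday

Count forward from the earlier date (December 17, 1862) to the later (October 7, 1865):
Day-of-year of December 17, 1862: 351.
Day-of-year of October 7, 1865: 280.
1862 has 365 days, so 365 − 351 = 14 days remain in 1862.
Full years: 1863: 365; 1864: 366. Sum = 731.
Total: 14 + 731 + 280 = 1025 days.
1025 mod 7 = 3, so 3 days before Saturday is Wednesday.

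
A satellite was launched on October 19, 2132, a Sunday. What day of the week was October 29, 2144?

From October 19, 2132 to October 19, 2144: 12 years, of which 3 contain a Feb 29 — 9×365 + 3×366 = 4383 days.
Within October 2144: 29 − 19 = 10 days.
Total: 4393 days.
4393 mod 7 = 4, so 4 days after Sunday is Thursday.

Thursday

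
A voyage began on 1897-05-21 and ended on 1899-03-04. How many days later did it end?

652

Day-of-year of May 21, 1897: 141.
Day-of-year of March 4, 1899: 63.
1897 has 365 days, so 365 − 141 = 224 days remain in 1897.
Full years: 1898: 365. Sum = 365.
Total: 224 + 365 + 63 = 652 days.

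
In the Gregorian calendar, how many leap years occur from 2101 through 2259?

Years divisible by 4: 2104, 2108, …, 2256 — 39 in all.
Of these, 2200 is divisible by 100 but not 400, so not leap.
Leap years: 39 − 1 = 38.

38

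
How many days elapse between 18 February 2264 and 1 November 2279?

Day-of-year of February 18, 2264: 49.
Day-of-year of November 1, 2279: 305.
2264 has 366 days, so 366 − 49 = 317 days remain in 2264.
Full years 2265–2278: 11 common + 3 leap = 11×365 + 3×366 = 5113 days.
Total: 317 + 5113 + 305 = 5735 days.

5735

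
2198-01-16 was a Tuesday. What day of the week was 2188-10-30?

Count forward from the earlier date (October 30, 2188) to the later (January 16, 2198):
From October 30, 2188 to October 30, 2197: 9 years, of which 2 contain a Feb 29 — 7×365 + 2×366 = 3287 days.
October 2197: 31 − 30 = 1 day remains.
Then November (30), December (31): 30 + 31 = 61 days.
January 1–16, 2198: 16 days.
Residual: 78 days.
Total: 3365 days.
3365 mod 7 = 5, so 5 days before Tuesday is Thursday.

Thursday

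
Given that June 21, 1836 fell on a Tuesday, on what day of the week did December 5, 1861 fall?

Thursday

Day-of-year of June 21, 1836: 173.
Day-of-year of December 5, 1861: 339.
1836 has 366 days, so 366 − 173 = 193 days remain in 1836.
Full years 1837–1860: 18 common + 6 leap = 18×365 + 6×366 = 8766 days.
Total: 193 + 8766 + 339 = 9298 days.
9298 mod 7 = 2, so 2 days after Tuesday is Thursday.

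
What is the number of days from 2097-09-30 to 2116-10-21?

Day-of-year of September 30, 2097: 273.
Day-of-year of October 21, 2116: 295.
2097 has 365 days, so 365 − 273 = 92 days remain in 2097.
Full years 2098–2115: 15 common + 3 leap = 15×365 + 3×366 = 6573 days.
Total: 92 + 6573 + 295 = 6960 days.

6960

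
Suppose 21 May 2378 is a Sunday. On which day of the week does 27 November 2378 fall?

May 2378: 31 − 21 = 10 days remain.
Then June (30), July (31), August (31), September (30), October (31): 30 + 31 + 31 + 30 + 31 = 153 days.
November 1–27, 2378: 27 days.
Total: 10 + 153 + 27 = 190 days.
190 mod 7 = 1, so 1 day after Sunday is Monday.

Monday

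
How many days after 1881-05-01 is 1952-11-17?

From May 1, 1881 to May 1, 1952: 71 years, of which 17 contain a Feb 29 — 54×365 + 17×366 = 25932 days.
(1900 is not a leap year (divisible by 100 but not 400).)
May 1952: 31 − 1 = 30 days remain.
Then June (30), July (31), August (31), September (30), October (31): 30 + 31 + 31 + 30 + 31 = 153 days.
November 1–17, 1952: 17 days.
Residual: 200 days.
Total: 26132 days.

26132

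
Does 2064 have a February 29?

2064 is a leap year.

Yes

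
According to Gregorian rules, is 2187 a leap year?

2187 is not a leap year.

No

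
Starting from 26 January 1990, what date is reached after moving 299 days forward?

21 November 1990

Count 299 days after January 26, 1990:
January 1990: 31 − 26 = 5 days remain.
Then 9 full months totalling 273 days.
November 1–21, 1990: 21 days.
Total: 5 + 273 + 21 = 299 days.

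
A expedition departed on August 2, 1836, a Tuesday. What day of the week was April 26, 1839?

Day-of-year of August 2, 1836: 215.
Day-of-year of April 26, 1839: 116.
1836 has 366 days, so 366 − 215 = 151 days remain in 1836.
Full years: 1837: 365; 1838: 365. Sum = 730.
Total: 151 + 730 + 116 = 997 days.
997 mod 7 = 3, so 3 days after Tuesday is Friday.

Friday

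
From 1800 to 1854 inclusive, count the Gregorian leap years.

13

Years divisible by 4: 1800, 1804, …, 1852 — 14 in all.
Of these, 1800 is divisible by 100 but not 400, so not leap.
Leap years: 14 − 1 = 13.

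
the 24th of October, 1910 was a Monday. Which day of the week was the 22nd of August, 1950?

Day-of-year of October 24, 1910: 297.
Day-of-year of August 22, 1950: 234.
1910 has 365 days, so 365 − 297 = 68 days remain in 1910.
Full years 1911–1949: 29 common + 10 leap = 29×365 + 10×366 = 14245 days.
Total: 68 + 14245 + 234 = 14547 days.
14547 mod 7 = 1, so 1 day after Monday is Tuesday.

Tuesday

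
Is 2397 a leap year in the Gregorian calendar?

2397 is not a leap year.

No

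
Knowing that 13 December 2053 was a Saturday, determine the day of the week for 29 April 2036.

Tuesday

Count forward from the earlier date (April 29, 2036) to the later (December 13, 2053):
From April 29, 2036 to April 29, 2053: 17 years, of which 4 contain a Feb 29 — 13×365 + 4×366 = 6209 days.
April 2053: 30 − 29 = 1 day remains.
Then May (31), June (30), July (31), August (31), September (30), October (31), November (30): 31 + 30 + 31 + 31 + 30 + 31 + 30 = 214 days.
December 1–13, 2053: 13 days.
Residual: 228 days.
Total: 6437 days.
6437 mod 7 = 4, so 4 days before Saturday is Tuesday.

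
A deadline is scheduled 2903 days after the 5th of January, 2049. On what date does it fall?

the 17th of December, 2056

Count 2903 days after January 5, 2049:
Day-of-year of January 5, 2049: 5.
Day-of-year of December 17, 2056: 352.
2049 has 365 days, so 365 − 5 = 360 days remain in 2049.
Full years: 2050: 365; 2051: 365; 2052: 366; 2053: 365; 2054: 365; 2055: 365. Sum = 2191.
Total: 360 + 2191 + 352 = 2903 days.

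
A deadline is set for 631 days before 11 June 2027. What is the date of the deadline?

18 September 2025

Count 631 days before June 11, 2027:
September 2025: 30 − 18 = 12 days remain.
Then 20 full months totalling 608 days.
June 1–11, 2027: 11 days.
Total: 12 + 608 + 11 = 631 days.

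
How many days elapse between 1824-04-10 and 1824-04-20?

Within April 1824: 20 − 10 = 10 days.

10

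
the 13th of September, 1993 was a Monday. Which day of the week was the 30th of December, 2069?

From September 13, 1993 to September 13, 2069: 76 years, of which 19 contain a Feb 29 — 57×365 + 19×366 = 27759 days.
(2000 is a leap year (divisible by 400).)
September 2069: 30 − 13 = 17 days remain.
Then October (31), November (30): 31 + 30 = 61 days.
December 1–30, 2069: 30 days.
Residual: 108 days.
Total: 27867 days.
27867 is a multiple of 7, so the 30th of December, 2069 falls on the same weekday: Monday.

Monday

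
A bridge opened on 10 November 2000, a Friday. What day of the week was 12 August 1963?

Monday

Count forward from the earlier date (August 12, 1963) to the later (November 10, 2000):
Day-of-year of August 12, 1963: 224.
Day-of-year of November 10, 2000: 315.
1963 has 365 days, so 365 − 224 = 141 days remain in 1963.
Full years 1964–1999: 27 common + 9 leap = 27×365 + 9×366 = 13149 days.
Total: 141 + 13149 + 315 = 13605 days.
13605 mod 7 = 4, so 4 days before Friday is Monday.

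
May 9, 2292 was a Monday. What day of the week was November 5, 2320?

From May 9, 2292 to May 9, 2320: 28 years, of which 6 contain a Feb 29 — 22×365 + 6×366 = 10226 days.
(2300 is not a leap year (divisible by 100 but not 400).)
May 2320: 31 − 9 = 22 days remain.
Then June (30), July (31), August (31), September (30), October (31): 30 + 31 + 31 + 30 + 31 = 153 days.
November 1–5, 2320: 5 days.
Residual: 180 days.
Total: 10406 days.
10406 mod 7 = 4, so 4 days after Monday is Friday.

Friday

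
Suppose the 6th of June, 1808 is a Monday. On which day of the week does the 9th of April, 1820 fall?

Sunday

Day-of-year of June 6, 1808: 158.
Day-of-year of April 9, 1820: 100.
1808 has 366 days, so 366 − 158 = 208 days remain in 1808.
Full years 1809–1819: 9 common + 2 leap = 9×365 + 2×366 = 4017 days.
Total: 208 + 4017 + 100 = 4325 days.
4325 mod 7 = 6, so 6 days after Monday is Sunday.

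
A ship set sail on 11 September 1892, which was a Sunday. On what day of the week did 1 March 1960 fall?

Day-of-year of September 11, 1892: 255.
Day-of-year of March 1, 1960: 61.
1892 has 366 days, so 366 − 255 = 111 days remain in 1892.
Full years 1893–1959: 52 common + 15 leap = 52×365 + 15×366 = 24470 days.
Total: 111 + 24470 + 61 = 24642 days.
24642 mod 7 = 2, so 2 days after Sunday is Tuesday.

Tuesday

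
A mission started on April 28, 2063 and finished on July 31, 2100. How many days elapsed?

From April 28, 2063 to April 28, 2100: 37 years, of which 9 contain a Feb 29 — 28×365 + 9×366 = 13514 days.
(2100 is not a leap year (divisible by 100 but not 400).)
April 2100: 30 − 28 = 2 days remain.
Then May (31), June (30): 31 + 30 = 61 days.
July 1–31, 2100: 31 days.
Residual: 94 days.
Total: 13608 days.

13608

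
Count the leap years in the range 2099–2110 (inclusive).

2

Years divisible by 4 in [2099, 2110]: 2100, 2104, 2108.
Of these, 2100 is divisible by 100 but not 400, so not leap.
Leap years: 3 − 1 = 2.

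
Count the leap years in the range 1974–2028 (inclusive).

Years divisible by 4: 1976, 1980, …, 2028 — 14 in all.
2000 is divisible by 400, so still leap.
No century exceptions apply. Count: 14.

14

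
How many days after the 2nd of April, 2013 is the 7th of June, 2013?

April 2013: 30 − 2 = 28 days remain.
Then May (31): 31 days.
June 1–7, 2013: 7 days.
Total: 28 + 31 + 7 = 66 days.

66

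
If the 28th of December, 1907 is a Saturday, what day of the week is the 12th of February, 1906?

Count forward from the earlier date (February 12, 1906) to the later (December 28, 1907):
Day-of-year of February 12, 1906: 43.
Day-of-year of December 28, 1907: 362.
1906 has 365 days, so 365 − 43 = 322 days remain in 1906.
Total: 322 + 362 = 684 days.
684 mod 7 = 5, so 5 days before Saturday is Monday.

Monday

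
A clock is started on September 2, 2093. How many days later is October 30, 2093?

58

September 2093: 30 − 2 = 28 days remain.
October 1–30, 2093: 30 days.
Total: 28 + 30 = 58 days.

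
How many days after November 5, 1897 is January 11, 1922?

8832

Day-of-year of November 5, 1897: 309.
Day-of-year of January 11, 1922: 11.
1897 has 365 days, so 365 − 309 = 56 days remain in 1897.
Full years 1898–1921: 19 common + 5 leap = 19×365 + 5×366 = 8765 days.
Total: 56 + 8765 + 11 = 8832 days.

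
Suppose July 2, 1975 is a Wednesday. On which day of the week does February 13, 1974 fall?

Wednesday

Count forward from the earlier date (February 13, 1974) to the later (July 2, 1975):
February 13, 1974 → February 13, 1975: 365 days.
February 1975: 28 − 13 = 15 days remain (1975 is not a leap year, so February has 28 days).
Then March (31), April (30), May (31), June (30): 31 + 30 + 31 + 30 = 122 days.
July 1–2, 1975: 2 days.
Residual: 139 days.
Total: 504 days.
504 is a multiple of 7, so February 13, 1974 falls on the same weekday: Wednesday.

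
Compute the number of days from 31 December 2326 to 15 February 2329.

777

December 31, 2326 → December 31, 2327: 365 days.
December 31, 2327 → December 31, 2328: 366 days (2328 is a leap year).
December 2328: 31 − 31 = 0 days remain.
Then January (31): 31 days.
February 1–15, 2329: 15 days (2329 is not a leap year).
Residual: 46 days.
Total: 777 days.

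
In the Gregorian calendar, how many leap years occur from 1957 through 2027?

Years divisible by 4: 1960, 1964, …, 2024 — 17 in all.
2000 is divisible by 400, so still leap.
No century exceptions apply. Count: 17.

17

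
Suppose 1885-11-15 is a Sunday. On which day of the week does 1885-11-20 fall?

Friday

Within November 1885: 20 − 15 = 5 days.
5 mod 7 = 5, so 5 days after Sunday is Friday.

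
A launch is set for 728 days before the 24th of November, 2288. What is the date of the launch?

the 27th of November, 2286

Count 728 days before November 24, 2288:
Day-of-year of November 27, 2286: 331.
Day-of-year of November 24, 2288: 329.
2286 has 365 days, so 365 − 331 = 34 days remain in 2286.
Full years: 2287: 365. Sum = 365.
Total: 34 + 365 + 329 = 728 days.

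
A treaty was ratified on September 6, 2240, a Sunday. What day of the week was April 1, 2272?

Monday

Day-of-year of September 6, 2240: 250.
Day-of-year of April 1, 2272: 92.
2240 has 366 days, so 366 − 250 = 116 days remain in 2240.
Full years 2241–2271: 24 common + 7 leap = 24×365 + 7×366 = 11322 days.
Total: 116 + 11322 + 92 = 11530 days.
11530 mod 7 = 1, so 1 day after Sunday is Monday.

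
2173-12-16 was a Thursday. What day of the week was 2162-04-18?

Count forward from the earlier date (April 18, 2162) to the later (December 16, 2173):
From April 18, 2162 to April 18, 2173: 11 years, of which 3 contain a Feb 29 — 8×365 + 3×366 = 4018 days.
April 2173: 30 − 18 = 12 days remain.
Then May (31), June (30), July (31), August (31), September (30), October (31), November (30): 31 + 30 + 31 + 31 + 30 + 31 + 30 = 214 days.
December 1–16, 2173: 16 days.
Residual: 242 days.
Total: 4260 days.
4260 mod 7 = 4, so 4 days before Thursday is Sunday.

Sunday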